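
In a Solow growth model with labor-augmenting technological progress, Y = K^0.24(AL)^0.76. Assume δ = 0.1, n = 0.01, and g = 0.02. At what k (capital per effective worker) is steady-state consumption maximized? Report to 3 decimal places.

Capital per effective worker breaks even when investment replaces (n + g + δ)·k; here n + g + δ = 0.13.
At the golden rule the marginal product of capital equals n+g+δ: 0.24·k^(0.24−1) = 0.13. Solving, k_gold = (0.24/0.13)^(1/0.76) ≈ 2.2405.

k_gold ≈ 2.241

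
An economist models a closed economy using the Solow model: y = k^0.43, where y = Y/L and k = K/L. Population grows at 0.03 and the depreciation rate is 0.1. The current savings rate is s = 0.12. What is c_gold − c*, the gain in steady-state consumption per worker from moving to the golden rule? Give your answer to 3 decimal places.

The effective depreciation rate is n + δ = 0.03 + 0.1 = 0.13.
Current steady state (s = 0.12): k* = (0.12/0.13)^(1/0.57) ≈ 0.8690, y* = 0.8690^0.43 ≈ 0.9414, c* = (1−0.12)·0.9414 ≈ 0.8284.
Setting f'(k) = n+δ gives 0.43·k^(0.43−1) = 0.13, hence k_gold = (0.43/0.13)^(1/0.57) ≈ 8.1554.
y_gold = 8.1554^0.43 ≈ 2.4656, c_gold = y_gold − 0.13·k_gold ≈ 1.4054.
Gain: Δc = 1.4054 − 0.8284 ≈ 0.5770.

Δc ≈ 0.577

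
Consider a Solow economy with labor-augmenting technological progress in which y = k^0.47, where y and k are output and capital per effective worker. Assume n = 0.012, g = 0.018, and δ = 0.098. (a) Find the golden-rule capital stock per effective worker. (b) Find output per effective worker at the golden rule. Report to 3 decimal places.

n + g + δ = 0.012 + 0.018 + 0.098 = 0.128.
Maximizing c = f(k) − (n+g+δ)·k gives f'(k) = n+g+δ, i.e. 0.47·k^(0.47−1) = 0.128, so k_gold = (0.47/0.128)^(1/0.53) ≈ 11.6366.
y_gold = 11.6366^0.47 ≈ 3.1691.

(a) k_gold ≈ 11.637; (b) y_gold ≈ 3.169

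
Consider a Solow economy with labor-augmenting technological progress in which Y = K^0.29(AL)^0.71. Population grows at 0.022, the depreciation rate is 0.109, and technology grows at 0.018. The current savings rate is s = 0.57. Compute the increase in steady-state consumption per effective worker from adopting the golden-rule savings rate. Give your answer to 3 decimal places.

Δc ≈ 0.188

n + g + δ = 0.022 + 0.018 + 0.109 = 0.149.
Current steady state (s = 0.57): k* = (0.57/0.149)^(1/0.71) ≈ 6.6174, y* = 6.6174^0.29 ≈ 1.7298, c* = (1−0.57)·1.7298 ≈ 0.7438.
Setting f'(k) = n+g+δ gives 0.29·k^(0.29−1) = 0.149, hence k_gold = (0.29/0.149)^(1/0.71) ≈ 2.5547.
y_gold = 2.5547^0.29 ≈ 1.3126, c_gold = y_gold − 0.149·k_gold ≈ 0.9319.
Gain: Δc = 0.9319 − 0.7438 ≈ 0.1881.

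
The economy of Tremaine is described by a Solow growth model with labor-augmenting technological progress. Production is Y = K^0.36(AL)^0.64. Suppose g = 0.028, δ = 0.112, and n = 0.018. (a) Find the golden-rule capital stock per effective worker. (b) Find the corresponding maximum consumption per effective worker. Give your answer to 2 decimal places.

n + g + δ = 0.018 + 0.028 + 0.112 = 0.158.
Golden rule sets MPK = n+g+δ: 0.36·k^(0.36−1) = 0.158, so k_gold = (0.36/0.158)^(1/0.64) ≈ 3.6209.
y_gold = 3.6209^0.36 ≈ 1.5892; c_gold = y_gold − 0.158·k_gold ≈ 1.0171.

(a) k_gold ≈ 3.62; (b) c_gold ≈ 1.02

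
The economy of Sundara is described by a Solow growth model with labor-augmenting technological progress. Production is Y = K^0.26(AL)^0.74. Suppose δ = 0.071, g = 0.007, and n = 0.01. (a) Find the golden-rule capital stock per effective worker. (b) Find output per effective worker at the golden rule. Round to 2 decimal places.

(a) k_gold ≈ 4.32; (b) y_gold ≈ 1.46

n + g + δ = 0.01 + 0.007 + 0.071 = 0.088.
Maximizing c = f(k) − (n+g+δ)·k gives f'(k) = n+g+δ, i.e. 0.26·k^(0.26−1) = 0.088, so k_gold = (0.26/0.088)^(1/0.74) ≈ 4.3231.
y_gold = 4.3231^0.26 ≈ 1.4632.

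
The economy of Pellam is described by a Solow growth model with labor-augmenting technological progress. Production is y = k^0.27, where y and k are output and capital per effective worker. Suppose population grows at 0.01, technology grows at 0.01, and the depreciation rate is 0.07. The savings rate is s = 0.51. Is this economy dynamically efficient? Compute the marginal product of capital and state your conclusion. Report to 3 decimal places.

The effective depreciation rate is n + g + δ = 0.01 + 0.01 + 0.07 = 0.09.
Steady-state k*: s·k^0.27 = 0.09·k gives k* = (0.51/0.09)^(1/0.73) ≈ 10.7636.
MPK = 0.27·10.7636^(-0.73) ≈ 0.0476.
MPK < n+g+δ = 0.09, so the economy is dynamically inefficient (over-saving).

dynamically inefficient; MPK ≈ 0.048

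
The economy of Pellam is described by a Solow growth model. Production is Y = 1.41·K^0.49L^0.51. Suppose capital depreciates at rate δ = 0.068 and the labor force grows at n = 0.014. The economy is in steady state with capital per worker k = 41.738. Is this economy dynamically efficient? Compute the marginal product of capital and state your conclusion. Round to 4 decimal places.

dynamically efficient; MPK ≈ 0.1030

Capital per worker breaks even when investment replaces (n + δ)·k; here n + δ = 0.082.
MPK = 0.49·1.41·k^(0.49−1) = 0.49·1.41·41.738^(-0.51) ≈ 0.1030.
MPK > 0.082, so the economy is dynamically efficient (under-saving).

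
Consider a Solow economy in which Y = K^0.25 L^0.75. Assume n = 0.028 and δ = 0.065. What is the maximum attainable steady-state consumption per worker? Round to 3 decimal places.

Capital per worker breaks even when investment replaces (n + δ)·k; here n + δ = 0.093.
At the golden rule the marginal product of capital equals n+δ: 0.25·k^(0.25−1) = 0.093. Solving, k_gold = (0.25/0.093)^(1/0.75) ≈ 3.7377.
y_gold = 3.7377^0.25 ≈ 1.3904.
c_gold = y_gold − (n+δ)·k_gold = 1.3904 − 0.093·3.7377 ≈ 1.0428.

c_gold ≈ 1.043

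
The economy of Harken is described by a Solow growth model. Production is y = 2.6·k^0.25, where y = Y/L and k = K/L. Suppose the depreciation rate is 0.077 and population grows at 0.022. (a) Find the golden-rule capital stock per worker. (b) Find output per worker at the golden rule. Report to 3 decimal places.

(a) k_gold ≈ 12.294; (b) y_gold ≈ 4.869

n + δ = 0.022 + 0.077 = 0.099.
Golden rule sets MPK = n+δ: 0.25·2.6·k^(0.25−1) = 0.099, so k_gold = (0.25·2.6/0.099)^(1/0.75) ≈ 12.2943.
y_gold = 2.6·12.2943^0.25 ≈ 4.8685.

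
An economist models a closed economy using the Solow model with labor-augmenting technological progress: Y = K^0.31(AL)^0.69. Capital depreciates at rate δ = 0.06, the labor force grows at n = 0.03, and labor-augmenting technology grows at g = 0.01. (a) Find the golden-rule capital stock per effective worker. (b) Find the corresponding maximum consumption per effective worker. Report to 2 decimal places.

Capital per effective worker breaks even when investment replaces (n + g + δ)·k; here n + g + δ = 0.1.
Golden rule sets MPK = n+g+δ: 0.31·k^(0.31−1) = 0.1, so k_gold = (0.31/0.1)^(1/0.69) ≈ 5.1537.
y_gold = 5.1537^0.31 ≈ 1.6625; c_gold = y_gold − 0.1·k_gold ≈ 1.1471.

(a) k_gold ≈ 5.15; (b) c_gold ≈ 1.15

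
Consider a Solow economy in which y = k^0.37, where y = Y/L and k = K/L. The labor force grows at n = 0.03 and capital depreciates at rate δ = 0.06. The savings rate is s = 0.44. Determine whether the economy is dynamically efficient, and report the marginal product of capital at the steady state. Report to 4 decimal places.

n + δ = 0.03 + 0.06 = 0.09.
Steady-state k*: s·k^0.37 = 0.09·k gives k* = (0.44/0.09)^(1/0.63) ≈ 12.4161.
MPK = 0.37·12.4161^(-0.63) ≈ 0.0757.
MPK < n+δ = 0.09, so the economy is dynamically inefficient (over-saving).

dynamically inefficient; MPK ≈ 0.0757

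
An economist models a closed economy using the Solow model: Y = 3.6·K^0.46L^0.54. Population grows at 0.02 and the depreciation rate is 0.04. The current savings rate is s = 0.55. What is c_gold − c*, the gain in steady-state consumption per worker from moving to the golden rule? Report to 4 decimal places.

Δc ≈ 0.9732

n + δ = 0.02 + 0.04 = 0.06.
Current steady state (s = 0.55): k* = (0.55·3.6/0.06)^(1/0.54) ≈ 648.7283, y* = 3.6·648.7283^0.46 ≈ 70.7704, c* = (1−0.55)·70.7704 ≈ 31.8467.
Setting f'(k) = n+δ gives 0.46·3.6·k^(0.46−1) = 0.06, hence k_gold = (0.46·3.6/0.06)^(1/0.54) ≈ 465.9616.
y_gold = 3.6·465.9616^0.46 ≈ 60.7776, c_gold = y_gold − 0.06·k_gold ≈ 32.8199.
Gain: Δc = 32.8199 − 31.8467 ≈ 0.9732.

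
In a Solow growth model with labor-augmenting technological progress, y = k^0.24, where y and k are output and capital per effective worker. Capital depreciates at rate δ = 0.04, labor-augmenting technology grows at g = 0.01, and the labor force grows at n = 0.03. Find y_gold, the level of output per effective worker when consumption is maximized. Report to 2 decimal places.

n + g + δ = 0.03 + 0.01 + 0.04 = 0.08.
Maximizing c = f(k) − (n+g+δ)·k gives f'(k) = n+g+δ, i.e. 0.24·k^(0.24−1) = 0.08, so k_gold = (0.24/0.08)^(1/0.76) ≈ 4.2442.
Output: y_gold = k_gold^0.24 = 4.2442^0.24 ≈ 1.4147.

y_gold ≈ 1.41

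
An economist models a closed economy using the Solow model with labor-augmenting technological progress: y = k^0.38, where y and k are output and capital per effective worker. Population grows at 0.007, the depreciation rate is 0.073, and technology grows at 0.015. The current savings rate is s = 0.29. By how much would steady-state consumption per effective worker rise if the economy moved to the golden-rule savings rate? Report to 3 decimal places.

Δc ≈ 0.043

Break-even investment rate: n + g + δ = 0.007 + 0.015 + 0.073 = 0.095.
Current steady state (s = 0.29): k* = (0.29/0.095)^(1/0.62) ≈ 6.0497, y* = 6.0497^0.38 ≈ 1.9818, c* = (1−0.29)·1.9818 ≈ 1.4071.
Setting f'(k) = n+g+δ gives 0.38·k^(0.38−1) = 0.095, hence k_gold = (0.38/0.095)^(1/0.62) ≈ 9.3554.
y_gold = 9.3554^0.38 ≈ 2.3389, c_gold = y_gold − 0.095·k_gold ≈ 1.4501.
Gain: Δc = 1.4501 − 1.4071 ≈ 0.0430.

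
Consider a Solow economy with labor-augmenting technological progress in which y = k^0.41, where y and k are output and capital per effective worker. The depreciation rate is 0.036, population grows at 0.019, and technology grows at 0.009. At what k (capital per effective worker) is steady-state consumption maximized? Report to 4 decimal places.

Break-even investment rate: n + g + δ = 0.019 + 0.009 + 0.036 = 0.064.
At the golden rule the marginal product of capital equals n+g+δ: 0.41·k^(0.41−1) = 0.064. Solving, k_gold = (0.41/0.064)^(1/0.59) ≈ 23.2876.

k_gold ≈ 23.2876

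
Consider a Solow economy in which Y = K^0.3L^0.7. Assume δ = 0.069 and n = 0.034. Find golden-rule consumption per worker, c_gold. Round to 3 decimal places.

c_gold ≈ 1.107

Capital per worker breaks even when investment replaces (n + δ)·k; here n + δ = 0.103.
At the golden rule the marginal product of capital equals n+δ: 0.3·k^(0.3−1) = 0.103. Solving, k_gold = (0.3/0.103)^(1/0.7) ≈ 4.6054.
y_gold = 4.6054^0.3 ≈ 1.5812.
c_gold = y_gold − (n+δ)·k_gold = 1.5812 − 0.103·4.6054 ≈ 1.1068.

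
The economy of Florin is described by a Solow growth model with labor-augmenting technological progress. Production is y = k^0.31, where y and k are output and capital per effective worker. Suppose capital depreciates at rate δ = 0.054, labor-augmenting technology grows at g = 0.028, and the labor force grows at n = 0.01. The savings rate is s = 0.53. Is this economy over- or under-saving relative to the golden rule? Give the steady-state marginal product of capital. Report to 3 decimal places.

n + g + δ = 0.01 + 0.028 + 0.054 = 0.092.
Steady-state k*: s·k^0.31 = 0.092·k gives k* = (0.53/0.092)^(1/0.69) ≈ 12.6519.
MPK = 0.31·12.6519^(-0.69) ≈ 0.0538.
MPK < n+g+δ = 0.092, so the economy is dynamically inefficient (over-saving).

over-saving; MPK ≈ 0.054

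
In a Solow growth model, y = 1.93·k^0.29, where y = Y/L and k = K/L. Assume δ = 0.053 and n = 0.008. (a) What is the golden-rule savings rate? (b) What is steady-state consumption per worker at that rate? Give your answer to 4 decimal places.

(a) s_gold = 0.2900; (b) c_gold ≈ 3.3884

The effective depreciation rate is n + δ = 0.008 + 0.053 = 0.061.
For Cobb-Douglas, s_gold equals capital's share: s_gold = 0.29.
At the golden rule the marginal product of capital equals n+δ: 0.29·1.93·k^(0.29−1) = 0.061. Solving, k_gold = (0.29·1.93/0.061)^(1/0.71) ≈ 22.6887.
y_gold = 1.93·22.6887^0.29 ≈ 4.7725; c_gold = (1−0.29)·y_gold ≈ 3.3884.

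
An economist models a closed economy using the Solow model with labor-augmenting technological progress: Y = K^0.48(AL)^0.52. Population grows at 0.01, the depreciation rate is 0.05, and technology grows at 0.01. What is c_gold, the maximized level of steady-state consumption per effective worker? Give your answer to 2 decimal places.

n + g + δ = 0.01 + 0.01 + 0.05 = 0.07.
Maximizing c = f(k) − (n+g+δ)·k gives f'(k) = n+g+δ, i.e. 0.48·k^(0.48−1) = 0.07, so k_gold = (0.48/0.07)^(1/0.52) ≈ 40.5478.
y_gold = 40.5478^0.48 ≈ 5.9132.
c_gold = y_gold − (n+g+δ)·k_gold = 5.9132 − 0.07·40.5478 ≈ 3.0749.

c_gold ≈ 3.07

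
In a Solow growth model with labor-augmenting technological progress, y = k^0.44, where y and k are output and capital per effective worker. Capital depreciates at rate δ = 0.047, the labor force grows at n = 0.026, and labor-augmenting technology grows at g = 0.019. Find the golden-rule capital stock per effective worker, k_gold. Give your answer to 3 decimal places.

k_gold ≈ 16.356

Capital per effective worker breaks even when investment replaces (n + g + δ)·k; here n + g + δ = 0.092.
At the golden rule the marginal product of capital equals n+g+δ: 0.44·k^(0.44−1) = 0.092. Solving, k_gold = (0.44/0.092)^(1/0.56) ≈ 16.3564.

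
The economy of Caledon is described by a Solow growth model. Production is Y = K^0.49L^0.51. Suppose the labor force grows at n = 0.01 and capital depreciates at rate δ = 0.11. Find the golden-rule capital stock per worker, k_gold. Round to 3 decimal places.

k_gold ≈ 15.779

Capital per worker breaks even when investment replaces (n + δ)·k; here n + δ = 0.12.
Setting f'(k) = n+δ gives 0.49·k^(0.49−1) = 0.12, hence k_gold = (0.49/0.12)^(1/0.51) ≈ 15.7786.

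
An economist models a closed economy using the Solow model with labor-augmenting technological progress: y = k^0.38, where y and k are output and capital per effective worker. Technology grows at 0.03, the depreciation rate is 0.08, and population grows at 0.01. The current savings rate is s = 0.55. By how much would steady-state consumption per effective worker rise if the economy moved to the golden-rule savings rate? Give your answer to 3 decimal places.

Break-even investment rate: n + g + δ = 0.01 + 0.03 + 0.08 = 0.12.
Current steady state (s = 0.55): k* = (0.55/0.12)^(1/0.62) ≈ 11.6526, y* = 11.6526^0.38 ≈ 2.5424, c* = (1−0.55)·2.5424 ≈ 1.1441.
At the golden rule the marginal product of capital equals n+g+δ: 0.38·k^(0.38−1) = 0.12. Solving, k_gold = (0.38/0.12)^(1/0.62) ≈ 6.4183.
y_gold = 6.4183^0.38 ≈ 2.0268, c_gold = y_gold − 0.12·k_gold ≈ 1.2566.
Gain: Δc = 1.2566 − 1.1441 ≈ 0.1126.

Δc ≈ 0.113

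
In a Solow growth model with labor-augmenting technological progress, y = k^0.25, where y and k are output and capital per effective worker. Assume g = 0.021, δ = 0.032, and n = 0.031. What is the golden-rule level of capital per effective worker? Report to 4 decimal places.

Capital per effective worker breaks even when investment replaces (n + g + δ)·k; here n + g + δ = 0.084.
Setting f'(k) = n+g+δ gives 0.25·k^(0.25−1) = 0.084, hence k_gold = (0.25/0.084)^(1/0.75) ≈ 4.2810.

k_gold ≈ 4.2810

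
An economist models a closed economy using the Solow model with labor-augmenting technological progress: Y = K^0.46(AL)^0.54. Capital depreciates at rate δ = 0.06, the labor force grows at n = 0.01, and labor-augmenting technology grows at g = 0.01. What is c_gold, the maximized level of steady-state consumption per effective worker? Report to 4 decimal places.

n + g + δ = 0.01 + 0.01 + 0.06 = 0.08.
At the golden rule the marginal product of capital equals n+g+δ: 0.46·k^(0.46−1) = 0.08. Solving, k_gold = (0.46/0.08)^(1/0.54) ≈ 25.5148.
y_gold = 25.5148^0.46 ≈ 4.4374.
c_gold = y_gold − (n+g+δ)·k_gold = 4.4374 − 0.08·25.5148 ≈ 2.3962.

c_gold ≈ 2.3962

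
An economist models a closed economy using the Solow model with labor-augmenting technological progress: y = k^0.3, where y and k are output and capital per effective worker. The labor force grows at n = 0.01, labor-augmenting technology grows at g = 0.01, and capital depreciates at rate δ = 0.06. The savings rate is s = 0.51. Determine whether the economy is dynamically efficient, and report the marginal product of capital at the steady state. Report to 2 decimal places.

dynamically inefficient; MPK ≈ 0.05

The effective depreciation rate is n + g + δ = 0.01 + 0.01 + 0.06 = 0.08.
Steady-state k*: s·k^0.3 = 0.08·k gives k* = (0.51/0.08)^(1/0.7) ≈ 14.1012.
MPK = 0.3·14.1012^(-0.7) ≈ 0.0471.
MPK < n+g+δ = 0.08, so the economy is dynamically inefficient (over-saving).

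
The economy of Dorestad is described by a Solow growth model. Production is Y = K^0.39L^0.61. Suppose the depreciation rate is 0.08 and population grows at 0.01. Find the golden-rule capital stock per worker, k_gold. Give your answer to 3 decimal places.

Break-even investment rate: n + δ = 0.01 + 0.08 = 0.09.
Maximizing c = f(k) − (n+δ)·k gives f'(k) = n+δ, i.e. 0.39·k^(0.39−1) = 0.09, so k_gold = (0.39/0.09)^(1/0.61) ≈ 11.0655.

k_gold ≈ 11.065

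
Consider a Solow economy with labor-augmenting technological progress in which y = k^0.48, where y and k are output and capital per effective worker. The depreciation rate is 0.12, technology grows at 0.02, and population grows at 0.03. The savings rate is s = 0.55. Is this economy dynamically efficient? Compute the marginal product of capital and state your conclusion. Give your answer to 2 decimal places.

Break-even investment rate: n + g + δ = 0.03 + 0.02 + 0.12 = 0.17.
Steady-state k*: s·k^0.48 = 0.17·k gives k* = (0.55/0.17)^(1/0.52) ≈ 9.5632.
MPK = 0.48·9.5632^(-0.52) ≈ 0.1484.
MPK < n+g+δ = 0.17, so the economy is dynamically inefficient (over-saving).

dynamically inefficient; MPK ≈ 0.15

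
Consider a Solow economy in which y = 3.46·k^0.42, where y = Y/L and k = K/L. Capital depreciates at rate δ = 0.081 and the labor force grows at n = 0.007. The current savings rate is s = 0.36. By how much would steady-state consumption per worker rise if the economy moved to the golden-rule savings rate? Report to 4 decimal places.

n + δ = 0.007 + 0.081 = 0.088.
Current steady state (s = 0.36): k* = (0.36·3.46/0.088)^(1/0.58) ≈ 96.4502, y* = 3.46·96.4502^0.42 ≈ 23.5767, c* = (1−0.36)·23.5767 ≈ 15.0891.
Golden rule sets MPK = n+δ: 0.42·3.46·k^(0.42−1) = 0.088, so k_gold = (0.42·3.46/0.088)^(1/0.58) ≈ 125.8140.
y_gold = 3.46·125.8140^0.42 ≈ 26.3610, c_gold = y_gold − 0.088·k_gold ≈ 15.2894.
Gain: Δc = 15.2894 − 15.0891 ≈ 0.2003.

Δc ≈ 0.2003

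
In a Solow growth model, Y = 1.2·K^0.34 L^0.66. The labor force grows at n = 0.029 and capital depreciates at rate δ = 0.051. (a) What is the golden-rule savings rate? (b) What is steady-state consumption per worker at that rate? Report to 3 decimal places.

n + δ = 0.029 + 0.051 = 0.08.
For Cobb-Douglas, s_gold equals capital's share: s_gold = 0.34.
At the golden rule the marginal product of capital equals n+δ: 0.34·1.2·k^(0.34−1) = 0.08. Solving, k_gold = (0.34·1.2/0.08)^(1/0.66) ≈ 11.8053.
y_gold = 1.2·11.8053^0.34 ≈ 2.7777; c_gold = (1−0.34)·y_gold ≈ 1.8333.

(a) s_gold = 0.340; (b) c_gold ≈ 1.833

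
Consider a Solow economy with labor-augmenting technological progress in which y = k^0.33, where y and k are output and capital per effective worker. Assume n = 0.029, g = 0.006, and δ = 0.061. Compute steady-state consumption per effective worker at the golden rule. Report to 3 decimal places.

The effective depreciation rate is n + g + δ = 0.029 + 0.006 + 0.061 = 0.096.
Golden rule sets MPK = n+g+δ: 0.33·k^(0.33−1) = 0.096, so k_gold = (0.33/0.096)^(1/0.67) ≈ 6.3148.
y_gold = 6.3148^0.33 ≈ 1.8370.
c_gold = y_gold − (n+g+δ)·k_gold = 1.8370 − 0.096·6.3148 ≈ 1.2308.

c_gold ≈ 1.231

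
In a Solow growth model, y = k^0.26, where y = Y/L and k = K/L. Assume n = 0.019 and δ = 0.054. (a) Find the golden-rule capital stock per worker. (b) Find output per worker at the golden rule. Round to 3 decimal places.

Capital per worker breaks even when investment replaces (n + δ)·k; here n + δ = 0.073.
Setting f'(k) = n+δ gives 0.26·k^(0.26−1) = 0.073, hence k_gold = (0.26/0.073)^(1/0.74) ≈ 5.5651.
y_gold = 5.5651^0.26 ≈ 1.5625.

(a) k_gold ≈ 5.565; (b) y_gold ≈ 1.563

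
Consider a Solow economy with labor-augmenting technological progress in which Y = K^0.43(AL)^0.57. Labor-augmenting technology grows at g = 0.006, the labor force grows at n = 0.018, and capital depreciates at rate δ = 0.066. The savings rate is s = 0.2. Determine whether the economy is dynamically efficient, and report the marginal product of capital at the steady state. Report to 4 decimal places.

n + g + δ = 0.018 + 0.006 + 0.066 = 0.09.
Steady-state k*: s·k^0.43 = 0.09·k gives k* = (0.2/0.09)^(1/0.57) ≈ 4.0588.
MPK = 0.43·4.0588^(-0.57) ≈ 0.1935.
MPK > n+g+δ = 0.09, so the economy is dynamically efficient (under-saving).

dynamically efficient; MPK ≈ 0.1935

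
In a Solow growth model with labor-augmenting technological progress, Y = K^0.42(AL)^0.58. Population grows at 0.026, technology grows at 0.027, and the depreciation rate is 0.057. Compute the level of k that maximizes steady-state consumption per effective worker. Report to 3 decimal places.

n + g + δ = 0.026 + 0.027 + 0.057 = 0.11.
Golden rule sets MPK = n+g+δ: 0.42·k^(0.42−1) = 0.11, so k_gold = (0.42/0.11)^(1/0.58) ≈ 10.0740.

k_gold ≈ 10.074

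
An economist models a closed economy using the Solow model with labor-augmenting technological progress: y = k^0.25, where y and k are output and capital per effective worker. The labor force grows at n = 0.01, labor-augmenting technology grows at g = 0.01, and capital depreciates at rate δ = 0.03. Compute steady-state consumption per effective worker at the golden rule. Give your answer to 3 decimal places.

n + g + δ = 0.01 + 0.01 + 0.03 = 0.05.
At the golden rule the marginal product of capital equals n+g+δ: 0.25·k^(0.25−1) = 0.05. Solving, k_gold = (0.25/0.05)^(1/0.75) ≈ 8.5499.
y_gold = 8.5499^0.25 ≈ 1.7100.
c_gold = y_gold − (n+g+δ)·k_gold = 1.7100 − 0.05·8.5499 ≈ 1.2825.

c_gold ≈ 1.282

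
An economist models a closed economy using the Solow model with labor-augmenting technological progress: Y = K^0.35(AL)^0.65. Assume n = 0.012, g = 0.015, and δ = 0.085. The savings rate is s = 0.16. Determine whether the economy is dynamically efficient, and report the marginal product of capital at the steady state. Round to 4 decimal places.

Capital per effective worker breaks even when investment replaces (n + g + δ)·k; here n + g + δ = 0.112.
Steady-state k*: s·k^0.35 = 0.112·k gives k* = (0.16/0.112)^(1/0.65) ≈ 1.7311.
MPK = 0.35·1.7311^(-0.65) ≈ 0.2450.
MPK > n+g+δ = 0.112, so the economy is dynamically efficient (under-saving).

dynamically efficient; MPK ≈ 0.2450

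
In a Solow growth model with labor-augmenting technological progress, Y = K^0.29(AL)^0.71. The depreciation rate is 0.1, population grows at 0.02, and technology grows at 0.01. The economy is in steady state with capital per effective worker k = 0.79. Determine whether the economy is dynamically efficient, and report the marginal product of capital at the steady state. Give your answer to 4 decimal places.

The effective depreciation rate is n + g + δ = 0.02 + 0.01 + 0.1 = 0.13.
MPK = 0.29·k^(0.29−1) = 0.29·0.79^(-0.71) ≈ 0.3428.
MPK > 0.13, so the economy is dynamically efficient (under-saving).

dynamically efficient; MPK ≈ 0.3428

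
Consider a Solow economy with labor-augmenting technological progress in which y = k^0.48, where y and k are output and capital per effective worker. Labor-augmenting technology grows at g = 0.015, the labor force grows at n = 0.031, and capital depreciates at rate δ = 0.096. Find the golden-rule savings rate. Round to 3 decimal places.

s_gold = 0.480

Break-even investment rate: n + g + δ = 0.031 + 0.015 + 0.096 = 0.142.
At the golden rule MPK = n+g+δ, and in any Cobb-Douglas steady state s = (n+g+δ)·k/y = MPK·k/y = capital's share 0.48.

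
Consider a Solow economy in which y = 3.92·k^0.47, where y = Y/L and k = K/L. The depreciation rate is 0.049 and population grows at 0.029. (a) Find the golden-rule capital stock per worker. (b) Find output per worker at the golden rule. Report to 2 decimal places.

(a) k_gold ≈ 390.04; (b) y_gold ≈ 64.73

n + δ = 0.029 + 0.049 = 0.078.
Setting f'(k) = n+δ gives 0.47·3.92·k^(0.47−1) = 0.078, hence k_gold = (0.47·3.92/0.078)^(1/0.53) ≈ 390.0425.
y_gold = 3.92·390.0425^0.47 ≈ 64.7305.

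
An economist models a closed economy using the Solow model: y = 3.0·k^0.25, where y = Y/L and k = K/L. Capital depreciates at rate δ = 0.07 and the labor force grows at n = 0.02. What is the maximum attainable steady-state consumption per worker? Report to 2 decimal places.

Capital per worker breaks even when investment replaces (n + δ)·k; here n + δ = 0.09.
At the golden rule the marginal product of capital equals n+δ: 0.25·3.0·k^(0.25−1) = 0.09. Solving, k_gold = (0.25·3.0/0.09)^(1/0.75) ≈ 16.8950.
y_gold = 3.0·16.8950^0.25 ≈ 6.0822.
c_gold = y_gold − (n+δ)·k_gold = 6.0822 − 0.09·16.8950 ≈ 4.5617.

c_gold ≈ 4.56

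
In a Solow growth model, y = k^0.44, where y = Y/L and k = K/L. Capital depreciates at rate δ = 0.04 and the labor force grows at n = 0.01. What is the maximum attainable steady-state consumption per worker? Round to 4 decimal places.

The effective depreciation rate is n + δ = 0.01 + 0.04 = 0.05.
Golden rule sets MPK = n+δ: 0.44·k^(0.44−1) = 0.05, so k_gold = (0.44/0.05)^(1/0.56) ≈ 48.5933.
y_gold = 48.5933^0.44 ≈ 5.5220.
c_gold = y_gold − (n+δ)·k_gold = 5.5220 − 0.05·48.5933 ≈ 3.0923.

c_gold ≈ 3.0923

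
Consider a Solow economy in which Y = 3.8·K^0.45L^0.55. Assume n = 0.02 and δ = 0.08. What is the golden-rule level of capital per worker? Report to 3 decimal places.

The effective depreciation rate is n + δ = 0.02 + 0.08 = 0.1.
At the golden rule the marginal product of capital equals n+δ: 0.45·3.8·k^(0.45−1) = 0.1. Solving, k_gold = (0.45·3.8/0.1)^(1/0.55) ≈ 174.5063.

k_gold ≈ 174.506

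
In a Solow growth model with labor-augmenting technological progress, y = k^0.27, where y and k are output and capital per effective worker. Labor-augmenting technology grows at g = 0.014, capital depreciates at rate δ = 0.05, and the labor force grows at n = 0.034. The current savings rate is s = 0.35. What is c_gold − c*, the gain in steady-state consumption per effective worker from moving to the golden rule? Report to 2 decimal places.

The effective depreciation rate is n + g + δ = 0.034 + 0.014 + 0.05 = 0.098.
Current steady state (s = 0.35): k* = (0.35/0.098)^(1/0.73) ≈ 5.7190, y* = 5.7190^0.27 ≈ 1.6013, c* = (1−0.35)·1.6013 ≈ 1.0409.
Maximizing c = f(k) − (n+g+δ)·k gives f'(k) = n+g+δ, i.e. 0.27·k^(0.27−1) = 0.098, so k_gold = (0.27/0.098)^(1/0.73) ≈ 4.0080.
y_gold = 4.0080^0.27 ≈ 1.4548, c_gold = y_gold − 0.098·k_gold ≈ 1.0620.
Gain: Δc = 1.0620 − 1.0409 ≈ 0.0211.

Δc ≈ 0.02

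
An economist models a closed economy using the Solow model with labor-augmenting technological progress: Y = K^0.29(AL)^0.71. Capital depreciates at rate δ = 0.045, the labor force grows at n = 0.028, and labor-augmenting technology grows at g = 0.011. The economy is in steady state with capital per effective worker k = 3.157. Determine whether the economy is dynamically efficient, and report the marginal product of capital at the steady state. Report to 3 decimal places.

dynamically efficient; MPK ≈ 0.128

The effective depreciation rate is n + g + δ = 0.028 + 0.011 + 0.045 = 0.084.
MPK = 0.29·k^(0.29−1) = 0.29·3.157^(-0.71) ≈ 0.1282.
MPK > 0.084, so the economy is dynamically efficient (under-saving).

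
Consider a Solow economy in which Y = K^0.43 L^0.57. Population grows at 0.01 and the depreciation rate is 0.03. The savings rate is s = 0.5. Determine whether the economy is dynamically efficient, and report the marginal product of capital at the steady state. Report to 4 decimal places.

dynamically inefficient; MPK ≈ 0.0344

The effective depreciation rate is n + δ = 0.01 + 0.03 = 0.04.
Steady-state k*: s·k^0.43 = 0.04·k gives k* = (0.5/0.04)^(1/0.57) ≈ 84.0240.
MPK = 0.43·84.0240^(-0.57) ≈ 0.0344.
MPK < n+δ = 0.04, so the economy is dynamically inefficient (over-saving).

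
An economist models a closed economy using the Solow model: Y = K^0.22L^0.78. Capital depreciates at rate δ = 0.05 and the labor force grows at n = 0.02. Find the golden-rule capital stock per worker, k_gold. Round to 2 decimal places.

Break-even investment rate: n + δ = 0.02 + 0.05 = 0.07.
Setting f'(k) = n+δ gives 0.22·k^(0.22−1) = 0.07, hence k_gold = (0.22/0.07)^(1/0.78) ≈ 4.3411.

k_gold ≈ 4.34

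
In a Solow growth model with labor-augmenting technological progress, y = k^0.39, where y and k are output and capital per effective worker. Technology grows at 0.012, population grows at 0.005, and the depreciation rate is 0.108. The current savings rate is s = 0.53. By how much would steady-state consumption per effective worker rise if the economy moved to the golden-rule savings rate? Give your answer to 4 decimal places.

Break-even investment rate: n + g + δ = 0.005 + 0.012 + 0.108 = 0.125.
Current steady state (s = 0.53): k* = (0.53/0.125)^(1/0.61) ≈ 10.6775, y* = 10.6775^0.39 ≈ 2.5183, c* = (1−0.53)·2.5183 ≈ 1.1836.
Golden rule sets MPK = n+g+δ: 0.39·k^(0.39−1) = 0.125, so k_gold = (0.39/0.125)^(1/0.61) ≈ 6.4579.
y_gold = 6.4579^0.39 ≈ 2.0698, c_gold = y_gold − 0.125·k_gold ≈ 1.2626.
Gain: Δc = 1.2626 − 1.1836 ≈ 0.0790.

Δc ≈ 0.0790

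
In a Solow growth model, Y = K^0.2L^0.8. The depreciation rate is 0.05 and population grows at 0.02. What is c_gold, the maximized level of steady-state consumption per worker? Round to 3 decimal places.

Capital per worker breaks even when investment replaces (n + δ)·k; here n + δ = 0.07.
Setting f'(k) = n+δ gives 0.2·k^(0.2−1) = 0.07, hence k_gold = (0.2/0.07)^(1/0.8) ≈ 3.7146.
y_gold = 3.7146^0.2 ≈ 1.3001.
c_gold = y_gold − (n+δ)·k_gold = 1.3001 − 0.07·3.7146 ≈ 1.0401.

c_gold ≈ 1.040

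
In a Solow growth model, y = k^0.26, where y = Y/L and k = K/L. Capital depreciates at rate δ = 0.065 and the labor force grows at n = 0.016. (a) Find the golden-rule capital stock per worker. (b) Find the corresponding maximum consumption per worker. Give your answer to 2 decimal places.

The effective depreciation rate is n + δ = 0.016 + 0.065 = 0.081.
At the golden rule the marginal product of capital equals n+δ: 0.26·k^(0.26−1) = 0.081. Solving, k_gold = (0.26/0.081)^(1/0.74) ≈ 4.8355.
y_gold = 4.8355^0.26 ≈ 1.5065; c_gold = y_gold − 0.081·k_gold ≈ 1.1148.

(a) k_gold ≈ 4.84; (b) c_gold ≈ 1.11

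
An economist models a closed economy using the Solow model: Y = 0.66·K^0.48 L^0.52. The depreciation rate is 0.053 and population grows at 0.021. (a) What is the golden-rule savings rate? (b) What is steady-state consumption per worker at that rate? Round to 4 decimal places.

n + δ = 0.021 + 0.053 = 0.074.
For Cobb-Douglas, s_gold equals capital's share: s_gold = 0.48.
Maximizing c = f(k) − (n+δ)·k gives f'(k) = n+δ, i.e. 0.48·0.66·k^(0.48−1) = 0.074, so k_gold = (0.48·0.66/0.074)^(1/0.52) ≈ 16.3880.
y_gold = 0.66·16.3880^0.48 ≈ 2.5265; c_gold = (1−0.48)·y_gold ≈ 1.3138.

(a) s_gold = 0.4800; (b) c_gold ≈ 1.3138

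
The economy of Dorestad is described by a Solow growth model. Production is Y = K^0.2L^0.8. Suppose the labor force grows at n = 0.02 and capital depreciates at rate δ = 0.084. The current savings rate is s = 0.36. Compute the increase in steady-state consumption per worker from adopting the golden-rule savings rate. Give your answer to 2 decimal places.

Δc ≈ 0.07

The effective depreciation rate is n + δ = 0.02 + 0.084 = 0.104.
Current steady state (s = 0.36): k* = (0.36/0.104)^(1/0.8) ≈ 4.7216, y* = 4.7216^0.2 ≈ 1.3640, c* = (1−0.36)·1.3640 ≈ 0.8730.
Maximizing c = f(k) − (n+δ)·k gives f'(k) = n+δ, i.e. 0.2·k^(0.2−1) = 0.104, so k_gold = (0.2/0.104)^(1/0.8) ≈ 2.2646.
y_gold = 2.2646^0.2 ≈ 1.1776, c_gold = y_gold − 0.104·k_gold ≈ 0.9421.
Gain: Δc = 0.9421 − 0.8730 ≈ 0.0691.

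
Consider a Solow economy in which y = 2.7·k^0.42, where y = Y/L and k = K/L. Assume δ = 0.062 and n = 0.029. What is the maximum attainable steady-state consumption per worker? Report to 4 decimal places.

n + δ = 0.029 + 0.062 = 0.091.
Setting f'(k) = n+δ gives 0.42·2.7·k^(0.42−1) = 0.091, hence k_gold = (0.42·2.7/0.091)^(1/0.58) ≈ 77.4313.
y_gold = 2.7·77.4313^0.42 ≈ 16.7768.
c_gold = y_gold − (n+δ)·k_gold = 16.7768 − 0.091·77.4313 ≈ 9.7305.

c_gold ≈ 9.7305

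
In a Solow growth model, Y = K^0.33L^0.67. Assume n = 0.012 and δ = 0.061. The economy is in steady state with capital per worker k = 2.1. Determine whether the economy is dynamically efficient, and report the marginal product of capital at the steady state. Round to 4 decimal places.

Capital per worker breaks even when investment replaces (n + δ)·k; here n + δ = 0.073.
MPK = 0.33·k^(0.33−1) = 0.33·2.1^(-0.67) ≈ 0.2007.
MPK > 0.073, so the economy is dynamically efficient (under-saving).

dynamically efficient; MPK ≈ 0.2007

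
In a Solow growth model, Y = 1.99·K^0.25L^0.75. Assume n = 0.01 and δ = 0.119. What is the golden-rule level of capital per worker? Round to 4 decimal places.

The effective depreciation rate is n + δ = 0.01 + 0.119 = 0.129.
Golden rule sets MPK = n+δ: 0.25·1.99·k^(0.25−1) = 0.129, so k_gold = (0.25·1.99/0.129)^(1/0.75) ≈ 6.0479.

k_gold ≈ 6.0479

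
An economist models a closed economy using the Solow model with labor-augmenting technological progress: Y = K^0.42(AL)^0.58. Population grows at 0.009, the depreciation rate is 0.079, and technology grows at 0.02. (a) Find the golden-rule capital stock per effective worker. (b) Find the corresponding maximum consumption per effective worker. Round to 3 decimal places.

(a) k_gold ≈ 10.398; (b) c_gold ≈ 1.551

n + g + δ = 0.009 + 0.02 + 0.079 = 0.108.
Setting f'(k) = n+g+δ gives 0.42·k^(0.42−1) = 0.108, hence k_gold = (0.42/0.108)^(1/0.58) ≈ 10.3978.
y_gold = 10.3978^0.42 ≈ 2.6737; c_gold = y_gold − 0.108·k_gold ≈ 1.5508.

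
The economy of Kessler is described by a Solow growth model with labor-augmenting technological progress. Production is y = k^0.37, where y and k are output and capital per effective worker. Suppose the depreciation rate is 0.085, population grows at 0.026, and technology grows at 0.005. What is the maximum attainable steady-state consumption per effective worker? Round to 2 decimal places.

The effective depreciation rate is n + g + δ = 0.026 + 0.005 + 0.085 = 0.116.
At the golden rule the marginal product of capital equals n+g+δ: 0.37·k^(0.37−1) = 0.116. Solving, k_gold = (0.37/0.116)^(1/0.63) ≈ 6.3037.
y_gold = 6.3037^0.37 ≈ 1.9763.
c_gold = y_gold − (n+g+δ)·k_gold = 1.9763 − 0.116·6.3037 ≈ 1.2451.

c_gold ≈ 1.25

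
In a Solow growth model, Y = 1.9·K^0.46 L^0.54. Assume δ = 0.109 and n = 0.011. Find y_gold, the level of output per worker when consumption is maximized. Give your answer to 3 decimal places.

y_gold ≈ 10.312

n + δ = 0.011 + 0.109 = 0.12.
Golden rule sets MPK = n+δ: 0.46·1.9·k^(0.46−1) = 0.12, so k_gold = (0.46·1.9/0.12)^(1/0.54) ≈ 39.5283.
Output: y_gold = 1.9·k_gold^0.46 = 1.9·39.5283^0.46 ≈ 10.3117.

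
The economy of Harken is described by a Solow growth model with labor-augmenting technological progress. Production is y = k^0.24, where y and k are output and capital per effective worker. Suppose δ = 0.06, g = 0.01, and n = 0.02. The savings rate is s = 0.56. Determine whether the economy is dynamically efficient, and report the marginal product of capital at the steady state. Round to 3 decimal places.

dynamically inefficient; MPK ≈ 0.039

Break-even investment rate: n + g + δ = 0.02 + 0.01 + 0.06 = 0.09.
Steady-state k*: s·k^0.24 = 0.09·k gives k* = (0.56/0.09)^(1/0.76) ≈ 11.0832.
MPK = 0.24·11.0832^(-0.76) ≈ 0.0386.
MPK < n+g+δ = 0.09, so the economy is dynamically inefficient (over-saving).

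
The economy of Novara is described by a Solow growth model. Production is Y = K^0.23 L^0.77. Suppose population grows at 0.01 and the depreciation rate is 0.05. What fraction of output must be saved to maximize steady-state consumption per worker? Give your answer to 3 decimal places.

s_gold = 0.230

Break-even investment rate: n + δ = 0.01 + 0.05 = 0.06.
At the golden rule MPK = n+δ, and in any Cobb-Douglas steady state s = (n+δ)·k/y = MPK·k/y = capital's share 0.23.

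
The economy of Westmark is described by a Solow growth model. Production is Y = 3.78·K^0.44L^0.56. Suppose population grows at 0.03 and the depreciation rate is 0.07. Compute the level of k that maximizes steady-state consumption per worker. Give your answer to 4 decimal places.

k_gold ≈ 151.4461

Capital per worker breaks even when investment replaces (n + δ)·k; here n + δ = 0.1.
Setting f'(k) = n+δ gives 0.44·3.78·k^(0.44−1) = 0.1, hence k_gold = (0.44·3.78/0.1)^(1/0.56) ≈ 151.4461.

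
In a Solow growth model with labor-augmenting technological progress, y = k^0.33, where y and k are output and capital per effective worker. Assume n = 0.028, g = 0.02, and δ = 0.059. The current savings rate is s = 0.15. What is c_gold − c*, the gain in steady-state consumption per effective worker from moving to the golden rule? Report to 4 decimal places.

n + g + δ = 0.028 + 0.02 + 0.059 = 0.107.
Current steady state (s = 0.15): k* = (0.15/0.107)^(1/0.67) ≈ 1.6556, y* = 1.6556^0.33 ≈ 1.1810, c* = (1−0.15)·1.1810 ≈ 1.0039.
At the golden rule the marginal product of capital equals n+g+δ: 0.33·k^(0.33−1) = 0.107. Solving, k_gold = (0.33/0.107)^(1/0.67) ≈ 5.3709.
y_gold = 5.3709^0.33 ≈ 1.7415, c_gold = y_gold − 0.107·k_gold ≈ 1.1668.
Gain: Δc = 1.1668 − 1.0039 ≈ 0.1629.

Δc ≈ 0.1629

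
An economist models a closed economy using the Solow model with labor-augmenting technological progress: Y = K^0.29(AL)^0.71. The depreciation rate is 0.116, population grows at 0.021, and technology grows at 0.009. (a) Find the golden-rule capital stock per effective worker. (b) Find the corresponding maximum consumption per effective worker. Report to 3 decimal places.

Break-even investment rate: n + g + δ = 0.021 + 0.009 + 0.116 = 0.146.
Golden rule sets MPK = n+g+δ: 0.29·k^(0.29−1) = 0.146, so k_gold = (0.29/0.146)^(1/0.71) ≈ 2.6289.
y_gold = 2.6289^0.29 ≈ 1.3235; c_gold = y_gold − 0.146·k_gold ≈ 0.9397.

(a) k_gold ≈ 2.629; (b) c_gold ≈ 0.940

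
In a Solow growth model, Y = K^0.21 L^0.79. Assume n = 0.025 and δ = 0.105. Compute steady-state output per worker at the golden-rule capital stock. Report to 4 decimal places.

y_gold ≈ 1.1360

Capital per worker breaks even when investment replaces (n + δ)·k; here n + δ = 0.13.
Golden rule sets MPK = n+δ: 0.21·k^(0.21−1) = 0.13, so k_gold = (0.21/0.13)^(1/0.79) ≈ 1.8350.
Output: y_gold = k_gold^0.21 = 1.8350^0.21 ≈ 1.1360.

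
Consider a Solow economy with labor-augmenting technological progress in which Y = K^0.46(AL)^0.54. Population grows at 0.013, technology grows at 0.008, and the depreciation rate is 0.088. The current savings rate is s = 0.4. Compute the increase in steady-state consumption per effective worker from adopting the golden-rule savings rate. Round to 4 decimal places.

The effective depreciation rate is n + g + δ = 0.013 + 0.008 + 0.088 = 0.109.
Current steady state (s = 0.4): k* = (0.4/0.109)^(1/0.54) ≈ 11.1075, y* = 11.1075^0.46 ≈ 3.0268, c* = (1−0.4)·3.0268 ≈ 1.8161.
Golden rule sets MPK = n+g+δ: 0.46·k^(0.46−1) = 0.109, so k_gold = (0.46/0.109)^(1/0.54) ≈ 14.3887.
y_gold = 14.3887^0.46 ≈ 3.4095, c_gold = y_gold − 0.109·k_gold ≈ 1.8411.
Gain: Δc = 1.8411 − 1.8161 ≈ 0.0250.

Δc ≈ 0.0250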